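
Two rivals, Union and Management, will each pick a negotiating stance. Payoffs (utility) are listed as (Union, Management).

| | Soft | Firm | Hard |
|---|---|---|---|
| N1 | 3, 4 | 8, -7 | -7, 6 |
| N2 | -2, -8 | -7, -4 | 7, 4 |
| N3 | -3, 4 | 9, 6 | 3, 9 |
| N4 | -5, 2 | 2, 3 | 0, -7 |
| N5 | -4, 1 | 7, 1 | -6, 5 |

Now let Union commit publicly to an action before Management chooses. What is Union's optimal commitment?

Management best-responds to each possible Union move:
- N1: BR = Hard, leader payoff -7.
- N2: BR = Hard, leader payoff 7.
- N3: BR = Hard, leader payoff 3.
- N4: BR = Firm, leader payoff 2.
- N5: BR = Hard, leader payoff -6.
Maximizing over -7, 7, 3, 2, -6, Union chooses N2. Subgame-perfect outcome: (N2, Hard) with payoffs (7, 4).

N2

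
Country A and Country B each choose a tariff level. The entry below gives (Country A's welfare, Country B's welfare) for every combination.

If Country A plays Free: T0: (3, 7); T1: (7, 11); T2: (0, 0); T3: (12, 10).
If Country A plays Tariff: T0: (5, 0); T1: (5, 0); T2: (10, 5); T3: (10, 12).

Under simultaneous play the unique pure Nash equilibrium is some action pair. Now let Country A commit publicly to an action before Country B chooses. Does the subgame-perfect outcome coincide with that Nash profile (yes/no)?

Country B best-responds to each possible Country A move:
- Free: BR = T1, leader payoff 7.
- Tariff: BR = T3, leader payoff 10.
Country A's induced payoffs are 7, 10, so Country A commits to Tariff. Subgame-perfect outcome: (Tariff, T3) with payoffs (10, 12).
Now find the simultaneous Nash equilibrium.
Country A's best replies: T0→Tariff; T1→Free; T2→Tariff; T3→Free.
Country B's best replies: Free→T1; Tariff→T3.
Only (Free, T1) has each player best-responding; Nash payoffs (7, 11).
Sequential outcome (Tariff, T3) differs from the Nash profile (Free, T1).

no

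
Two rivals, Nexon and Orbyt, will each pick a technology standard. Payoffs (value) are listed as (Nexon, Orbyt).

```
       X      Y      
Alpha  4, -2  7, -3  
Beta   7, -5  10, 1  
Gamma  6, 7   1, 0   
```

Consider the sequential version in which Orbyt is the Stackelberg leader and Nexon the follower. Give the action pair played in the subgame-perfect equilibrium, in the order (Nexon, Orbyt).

Work backward from Nexon's decision.
- X → Nexon plays Beta (best of 4, 7, 6); Orbyt gets -5.
- Y → Nexon plays Beta (best of 7, 10, 1); Orbyt gets 1.
Orbyt's induced payoffs are -5, 1, so Orbyt commits to Y. Subgame-perfect outcome: (Beta, Y) with payoffs (10, 1).

(Beta, Y)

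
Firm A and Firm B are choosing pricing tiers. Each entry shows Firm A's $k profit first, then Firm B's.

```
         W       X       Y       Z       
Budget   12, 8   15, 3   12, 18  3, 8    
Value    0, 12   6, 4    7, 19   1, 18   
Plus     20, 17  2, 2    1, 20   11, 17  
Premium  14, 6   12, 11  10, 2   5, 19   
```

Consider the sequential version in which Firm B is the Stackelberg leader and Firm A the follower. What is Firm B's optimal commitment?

Y

Solve by backward induction (Firm B leads).
- W: Firm A compares 12, 0, 20, 14 and picks Plus; Firm B would get 17.
- X: Firm A compares 15, 6, 2, 12 and picks Budget; Firm B would get 3.
- Y: Firm A compares 12, 7, 1, 10 and picks Budget; Firm B would get 18.
- Z: Firm A compares 3, 1, 11, 5 and picks Plus; Firm B would get 17.
Maximizing over 17, 3, 18, 17, Firm B chooses Y. Subgame-perfect outcome: (Budget, Y) with payoffs (12, 18).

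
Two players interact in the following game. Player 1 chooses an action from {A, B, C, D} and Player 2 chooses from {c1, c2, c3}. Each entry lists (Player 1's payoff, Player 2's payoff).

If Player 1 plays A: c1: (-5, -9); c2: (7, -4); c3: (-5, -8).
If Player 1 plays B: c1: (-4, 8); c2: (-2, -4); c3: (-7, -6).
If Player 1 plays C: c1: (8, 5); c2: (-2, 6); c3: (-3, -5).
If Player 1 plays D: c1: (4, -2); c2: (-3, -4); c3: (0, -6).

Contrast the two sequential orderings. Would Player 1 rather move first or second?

second

If Player 1 leads: Player 2's best replies are A→c2, B→c1, C→c2, D→c1; Player 1's induced payoffs 7, -4, -2, 4; outcome (A, c2), payoffs (7, -4).
If Player 2 leads: Player 1's best replies are c1→C, c2→A, c3→D; Player 2's induced payoffs 5, -4, -6; outcome (C, c1), payoffs (8, 5).
Player 1 gets 7 moving first and 8 moving second, so Player 1 prefers to move second.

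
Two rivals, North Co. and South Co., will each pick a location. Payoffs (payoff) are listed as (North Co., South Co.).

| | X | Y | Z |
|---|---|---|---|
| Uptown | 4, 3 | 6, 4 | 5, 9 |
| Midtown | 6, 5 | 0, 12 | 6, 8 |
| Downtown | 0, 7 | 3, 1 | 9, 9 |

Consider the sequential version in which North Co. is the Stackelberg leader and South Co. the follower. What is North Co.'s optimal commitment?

Work backward from South Co.'s decision.
- Uptown: South Co. compares 3, 4, 9 and picks Z; North Co. would get 5.
- Midtown: South Co. compares 5, 12, 8 and picks Y; North Co. would get 0.
- Downtown: South Co. compares 7, 1, 9 and picks Z; North Co. would get 9.
Among 5, 0, 9, the best is 9 at Downtown. Subgame-perfect outcome: (Downtown, Z) with payoffs (9, 9).

Downtown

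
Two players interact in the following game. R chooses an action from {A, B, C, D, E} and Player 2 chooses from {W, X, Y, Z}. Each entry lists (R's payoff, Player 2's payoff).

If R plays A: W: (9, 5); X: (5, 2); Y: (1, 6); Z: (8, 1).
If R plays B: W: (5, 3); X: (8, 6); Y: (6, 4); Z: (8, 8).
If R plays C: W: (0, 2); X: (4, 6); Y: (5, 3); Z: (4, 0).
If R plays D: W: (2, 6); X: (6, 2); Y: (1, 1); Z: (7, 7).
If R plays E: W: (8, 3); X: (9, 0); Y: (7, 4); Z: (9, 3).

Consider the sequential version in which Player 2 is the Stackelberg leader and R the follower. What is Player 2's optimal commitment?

Solve by backward induction (Player 2 leads).
- W: R compares 9, 5, 0, 2, 8 and picks A; Player 2 would get 5.
- X: R compares 5, 8, 4, 6, 9 and picks E; Player 2 would get 0.
- Y: R compares 1, 6, 5, 1, 7 and picks E; Player 2 would get 4.
- Z: R compares 8, 8, 4, 7, 9 and picks E; Player 2 would get 3.
Maximizing over 5, 0, 4, 3, Player 2 chooses W. Subgame-perfect outcome: (A, W) with payoffs (9, 5).

W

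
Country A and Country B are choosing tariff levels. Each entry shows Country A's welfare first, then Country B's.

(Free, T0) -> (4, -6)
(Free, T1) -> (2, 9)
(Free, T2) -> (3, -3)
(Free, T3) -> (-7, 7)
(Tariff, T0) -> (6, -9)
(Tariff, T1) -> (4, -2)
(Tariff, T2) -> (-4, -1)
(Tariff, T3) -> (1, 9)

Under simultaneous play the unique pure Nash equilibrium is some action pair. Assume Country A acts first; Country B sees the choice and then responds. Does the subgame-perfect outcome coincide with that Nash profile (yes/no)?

no

Backward induction with Country A moving first.
- Free → Country B plays T1 (best of -6, 9, -3, 7); Country A gets 2.
- Tariff → Country B plays T3 (best of -9, -2, -1, 9); Country A gets 1.
Among 2, 1, the best is 2 at Free. Subgame-perfect outcome: (Free, T1) with payoffs (2, 9).
Under simultaneous play:
Country A's best replies: T0→Tariff; T1→Tariff; T2→Free; T3→Tariff.
Country B's best replies: Free→T1; Tariff→T3.
Only (Tariff, T3) has each player best-responding; Nash payoffs (1, 9).
Sequential outcome (Free, T1) differs from the Nash profile (Tariff, T3).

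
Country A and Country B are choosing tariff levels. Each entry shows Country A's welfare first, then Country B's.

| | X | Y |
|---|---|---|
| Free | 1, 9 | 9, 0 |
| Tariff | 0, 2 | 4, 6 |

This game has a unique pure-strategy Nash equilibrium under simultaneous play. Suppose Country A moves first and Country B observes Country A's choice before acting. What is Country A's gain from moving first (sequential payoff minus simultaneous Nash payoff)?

Country B best-responds to each possible Country A move:
- Free: Country B compares 9, 0 and picks X; Country A would get 1.
- Tariff: Country B compares 2, 6 and picks Y; Country A would get 4.
Country A's induced payoffs are 1, 4, so Country A commits to Tariff. Subgame-perfect outcome: (Tariff, Y) with payoffs (4, 6).
Now find the simultaneous Nash equilibrium.
Country A's best replies: X→Free; Y→Free.
Country B's best replies: Free→X; Tariff→Y.
Only (Free, X) has each player best-responding; Nash payoffs (1, 9).
Country A's commitment gain: 4 − 1 = 3.

3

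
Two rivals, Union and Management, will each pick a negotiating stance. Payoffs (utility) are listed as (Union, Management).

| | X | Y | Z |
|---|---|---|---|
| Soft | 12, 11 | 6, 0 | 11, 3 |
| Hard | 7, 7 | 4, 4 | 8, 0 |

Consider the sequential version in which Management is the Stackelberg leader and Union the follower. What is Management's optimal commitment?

X

Solve by backward induction (Management leads).
- X: Union compares 12, 7 and picks Soft; Management would get 11.
- Y: Union compares 6, 4 and picks Soft; Management would get 0.
- Z: Union compares 11, 8 and picks Soft; Management would get 3.
Among 11, 0, 3, the best is 11 at X. Subgame-perfect outcome: (Soft, X) with payoffs (12, 11).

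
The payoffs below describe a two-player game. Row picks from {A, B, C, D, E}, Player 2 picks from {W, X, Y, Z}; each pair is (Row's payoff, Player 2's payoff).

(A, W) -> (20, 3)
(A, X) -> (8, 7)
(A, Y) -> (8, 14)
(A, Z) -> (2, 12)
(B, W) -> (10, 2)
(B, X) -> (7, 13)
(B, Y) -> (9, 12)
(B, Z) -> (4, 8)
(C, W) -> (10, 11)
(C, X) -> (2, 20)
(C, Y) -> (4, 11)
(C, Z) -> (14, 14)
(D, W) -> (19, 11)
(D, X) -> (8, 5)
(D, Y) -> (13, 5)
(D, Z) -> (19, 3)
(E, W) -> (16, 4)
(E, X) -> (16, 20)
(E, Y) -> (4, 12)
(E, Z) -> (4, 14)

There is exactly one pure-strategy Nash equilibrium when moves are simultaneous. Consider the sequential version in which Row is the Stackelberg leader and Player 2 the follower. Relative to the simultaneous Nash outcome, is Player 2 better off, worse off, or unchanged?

worse off

Work backward from Player 2's decision.
- A: BR = Y, leader payoff 8.
- B: BR = X, leader payoff 7.
- C: BR = X, leader payoff 2.
- D: BR = W, leader payoff 19.
- E: BR = X, leader payoff 16.
Row's induced payoffs are 8, 7, 2, 19, 16, so Row commits to D. Subgame-perfect outcome: (D, W) with payoffs (19, 11).
Under simultaneous play:
Row's best replies: W→A; X→E; Y→D; Z→D.
Player 2's best replies: A→Y; B→X; C→X; D→W; E→X.
Only (E, X) has each player best-responding; Nash payoffs (16, 20).
Player 2 earns 11 sequentially versus 20 at the Nash outcome: worse off.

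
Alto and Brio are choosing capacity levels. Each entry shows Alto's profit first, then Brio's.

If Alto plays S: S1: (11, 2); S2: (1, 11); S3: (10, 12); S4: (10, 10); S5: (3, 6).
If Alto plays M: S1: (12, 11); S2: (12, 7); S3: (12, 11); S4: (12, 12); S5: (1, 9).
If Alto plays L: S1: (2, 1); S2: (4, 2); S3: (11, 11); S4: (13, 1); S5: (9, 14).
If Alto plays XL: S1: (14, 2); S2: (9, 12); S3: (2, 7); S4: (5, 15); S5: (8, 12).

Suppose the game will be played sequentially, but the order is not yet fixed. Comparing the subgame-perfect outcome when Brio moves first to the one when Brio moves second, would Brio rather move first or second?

first

If Alto leads: Brio's best replies are S→S3, M→S4, L→S5, XL→S4; Alto's induced payoffs 10, 12, 9, 5; outcome (M, S4), payoffs (12, 12).
If Brio leads: Alto's best replies are S1→XL, S2→M, S3→M, S4→L, S5→L; Brio's induced payoffs 2, 7, 11, 1, 14; outcome (L, S5), payoffs (9, 14).
Brio gets 14 moving first and 12 moving second, so Brio prefers to move first.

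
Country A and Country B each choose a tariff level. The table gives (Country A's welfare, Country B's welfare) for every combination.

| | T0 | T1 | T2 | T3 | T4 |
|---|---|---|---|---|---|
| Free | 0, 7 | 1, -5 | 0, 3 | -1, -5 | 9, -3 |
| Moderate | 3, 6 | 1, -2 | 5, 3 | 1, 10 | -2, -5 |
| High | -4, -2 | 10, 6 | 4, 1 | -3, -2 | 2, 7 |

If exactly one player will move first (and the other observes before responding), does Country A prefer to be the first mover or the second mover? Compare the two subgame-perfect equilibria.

If Country A leads: Country B's best replies are Free→T0, Moderate→T3, High→T4; Country A's induced payoffs 0, 1, 2; outcome (High, T4), payoffs (2, 7).
If Country B leads: Country A's best replies are T0→Moderate, T1→High, T2→Moderate, T3→Moderate, T4→Free; Country B's induced payoffs 6, 6, 3, 10, -3; outcome (Moderate, T3), payoffs (1, 10).
Country A gets 2 moving first and 1 moving second, so Country A prefers to move first.

first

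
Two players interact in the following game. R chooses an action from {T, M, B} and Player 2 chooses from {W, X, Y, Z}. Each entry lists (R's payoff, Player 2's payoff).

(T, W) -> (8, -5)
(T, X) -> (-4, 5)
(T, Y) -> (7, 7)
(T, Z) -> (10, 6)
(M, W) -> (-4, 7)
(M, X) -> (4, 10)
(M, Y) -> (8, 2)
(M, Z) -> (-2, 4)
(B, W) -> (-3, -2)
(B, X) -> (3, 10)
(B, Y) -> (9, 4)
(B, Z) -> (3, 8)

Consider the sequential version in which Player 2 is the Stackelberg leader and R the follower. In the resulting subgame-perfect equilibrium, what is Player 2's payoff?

10

Backward induction with Player 2 moving first.
- W: BR = T, leader payoff -5.
- X: BR = M, leader payoff 10.
- Y: BR = B, leader payoff 4.
- Z: BR = T, leader payoff 6.
Player 2's induced payoffs are -5, 10, 4, 6, so Player 2 commits to X. Subgame-perfect outcome: (M, X) with payoffs (4, 10).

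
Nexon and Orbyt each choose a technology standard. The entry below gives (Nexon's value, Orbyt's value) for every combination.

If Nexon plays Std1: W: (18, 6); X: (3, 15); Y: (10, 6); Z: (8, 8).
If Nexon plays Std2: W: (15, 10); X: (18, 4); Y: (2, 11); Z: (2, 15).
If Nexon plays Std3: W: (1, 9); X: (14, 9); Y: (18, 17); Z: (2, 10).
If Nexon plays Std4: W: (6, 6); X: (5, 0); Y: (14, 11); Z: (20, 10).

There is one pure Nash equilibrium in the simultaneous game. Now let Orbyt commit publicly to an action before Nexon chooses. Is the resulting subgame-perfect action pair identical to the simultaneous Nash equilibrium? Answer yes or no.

yes

Backward induction with Orbyt moving first.
- W: Nexon compares 18, 15, 1, 6 and picks Std1; Orbyt would get 6.
- X: Nexon compares 3, 18, 14, 5 and picks Std2; Orbyt would get 4.
- Y: Nexon compares 10, 2, 18, 14 and picks Std3; Orbyt would get 17.
- Z: Nexon compares 8, 2, 2, 20 and picks Std4; Orbyt would get 10.
Orbyt's induced payoffs are 6, 4, 17, 10, so Orbyt commits to Y. Subgame-perfect outcome: (Std3, Y) with payoffs (18, 17).
For the simultaneous game, intersect best replies.
Nexon's best replies: W→Std1; X→Std2; Y→Std3; Z→Std4.
Orbyt's best replies: Std1→X; Std2→Z; Std3→Y; Std4→Y.
Only (Std3, Y) has each player best-responding; Nash payoffs (18, 17).
Sequential outcome (Std3, Y) coincides with the Nash profile (Std3, Y).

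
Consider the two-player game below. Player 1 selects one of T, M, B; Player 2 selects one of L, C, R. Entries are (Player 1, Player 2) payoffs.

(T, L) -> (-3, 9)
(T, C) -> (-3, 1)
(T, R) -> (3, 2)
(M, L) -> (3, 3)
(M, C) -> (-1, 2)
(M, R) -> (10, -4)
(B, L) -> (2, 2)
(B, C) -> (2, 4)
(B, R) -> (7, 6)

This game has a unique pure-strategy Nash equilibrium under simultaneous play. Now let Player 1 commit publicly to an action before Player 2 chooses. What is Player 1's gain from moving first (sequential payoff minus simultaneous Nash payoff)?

4

Player 2 best-responds to each possible Player 1 move:
- T: BR = L, leader payoff -3.
- M: BR = L, leader payoff 3.
- B: BR = R, leader payoff 7.
Maximizing over -3, 3, 7, Player 1 chooses B. Subgame-perfect outcome: (B, R) with payoffs (7, 6).
Now find the simultaneous Nash equilibrium.
Player 1's best replies: L→M; C→B; R→M.
Player 2's best replies: T→L; M→L; B→R.
Only (M, L) has each player best-responding; Nash payoffs (3, 3).
Player 1's commitment gain: 7 − 3 = 4.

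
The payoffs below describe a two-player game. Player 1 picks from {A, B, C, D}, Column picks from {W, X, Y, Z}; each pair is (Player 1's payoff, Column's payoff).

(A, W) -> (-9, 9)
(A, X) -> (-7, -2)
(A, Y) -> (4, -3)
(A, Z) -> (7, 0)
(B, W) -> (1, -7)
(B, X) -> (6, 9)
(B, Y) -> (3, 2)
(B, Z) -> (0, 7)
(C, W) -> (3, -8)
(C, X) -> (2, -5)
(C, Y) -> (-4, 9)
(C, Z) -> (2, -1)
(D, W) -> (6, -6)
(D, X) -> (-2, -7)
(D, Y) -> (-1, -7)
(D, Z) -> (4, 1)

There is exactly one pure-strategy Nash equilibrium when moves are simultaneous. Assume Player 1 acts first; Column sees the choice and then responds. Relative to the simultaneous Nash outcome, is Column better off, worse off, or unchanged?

unchanged

Backward induction with Player 1 moving first.
- A: BR = W, leader payoff -9.
- B: BR = X, leader payoff 6.
- C: BR = Y, leader payoff -4.
- D: BR = Z, leader payoff 4.
Player 1's induced payoffs are -9, 6, -4, 4, so Player 1 commits to B. Subgame-perfect outcome: (B, X) with payoffs (6, 9).
Under simultaneous play:
Player 1's best replies: W→D; X→B; Y→A; Z→A.
Column's best replies: A→W; B→X; C→Y; D→Z.
The unique mutual best reply is (B, X), giving (6, 9).
Column earns 9 sequentially versus 9 at the Nash outcome: unchanged.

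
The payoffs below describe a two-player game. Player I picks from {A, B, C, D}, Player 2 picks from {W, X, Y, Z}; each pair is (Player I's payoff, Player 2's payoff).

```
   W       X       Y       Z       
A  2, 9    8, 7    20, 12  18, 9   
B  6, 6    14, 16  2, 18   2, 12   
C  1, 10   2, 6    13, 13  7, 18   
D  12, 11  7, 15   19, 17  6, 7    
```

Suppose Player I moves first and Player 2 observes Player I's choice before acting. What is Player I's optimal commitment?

Player 2 best-responds to each possible Player I move:
- A: Player 2 compares 9, 7, 12, 9 and picks Y; Player I would get 20.
- B: Player 2 compares 6, 16, 18, 12 and picks Y; Player I would get 2.
- C: Player 2 compares 10, 6, 13, 18 and picks Z; Player I would get 7.
- D: Player 2 compares 11, 15, 17, 7 and picks Y; Player I would get 19.
Maximizing over 20, 2, 7, 19, Player I chooses A. Subgame-perfect outcome: (A, Y) with payoffs (20, 12).

A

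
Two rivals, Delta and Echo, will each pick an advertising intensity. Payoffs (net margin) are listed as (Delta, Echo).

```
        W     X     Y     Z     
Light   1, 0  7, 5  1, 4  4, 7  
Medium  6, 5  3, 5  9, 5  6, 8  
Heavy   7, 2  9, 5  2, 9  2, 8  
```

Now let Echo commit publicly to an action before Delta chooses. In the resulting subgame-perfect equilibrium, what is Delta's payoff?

Backward induction with Echo moving first.
- W: BR = Heavy, leader payoff 2.
- X: BR = Heavy, leader payoff 5.
- Y: BR = Medium, leader payoff 5.
- Z: BR = Medium, leader payoff 8.
Among 2, 5, 5, 8, the best is 8 at Z. Subgame-perfect outcome: (Medium, Z) with payoffs (6, 8).

6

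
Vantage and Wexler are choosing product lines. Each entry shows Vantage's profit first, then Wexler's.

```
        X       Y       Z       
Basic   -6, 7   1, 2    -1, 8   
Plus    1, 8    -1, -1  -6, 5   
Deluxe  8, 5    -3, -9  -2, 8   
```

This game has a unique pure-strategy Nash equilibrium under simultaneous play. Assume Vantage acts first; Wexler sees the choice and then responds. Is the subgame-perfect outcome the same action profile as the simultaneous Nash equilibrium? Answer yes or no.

Backward induction with Vantage moving first.
- Basic: Wexler compares 7, 2, 8 and picks Z; Vantage would get -1.
- Plus: Wexler compares 8, -1, 5 and picks X; Vantage would get 1.
- Deluxe: Wexler compares 5, -9, 8 and picks Z; Vantage would get -2.
Maximizing over -1, 1, -2, Vantage chooses Plus. Subgame-perfect outcome: (Plus, X) with payoffs (1, 8).
Now find the simultaneous Nash equilibrium.
Vantage's best replies: X→Deluxe; Y→Basic; Z→Basic.
Wexler's best replies: Basic→Z; Plus→X; Deluxe→Z.
The unique mutual best reply is (Basic, Z), giving (-1, 8).
Sequential outcome (Plus, X) differs from the Nash profile (Basic, Z).

no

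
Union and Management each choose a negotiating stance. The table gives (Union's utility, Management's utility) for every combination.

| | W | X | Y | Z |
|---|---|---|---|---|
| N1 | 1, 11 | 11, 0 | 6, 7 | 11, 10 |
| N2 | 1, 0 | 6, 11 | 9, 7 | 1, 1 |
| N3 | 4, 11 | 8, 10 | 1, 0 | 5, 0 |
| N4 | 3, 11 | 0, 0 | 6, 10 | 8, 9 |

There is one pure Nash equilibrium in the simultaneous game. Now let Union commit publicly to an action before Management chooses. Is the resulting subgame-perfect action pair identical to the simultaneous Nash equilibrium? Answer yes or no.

no

Solve by backward induction (Union leads).
- N1: Management compares 11, 0, 7, 10 and picks W; Union would get 1.
- N2: Management compares 0, 11, 7, 1 and picks X; Union would get 6.
- N3: Management compares 11, 10, 0, 0 and picks W; Union would get 4.
- N4: Management compares 11, 0, 10, 9 and picks W; Union would get 3.
Maximizing over 1, 6, 4, 3, Union chooses N2. Subgame-perfect outcome: (N2, X) with payoffs (6, 11).
Under simultaneous play:
Union's best replies: W→N3; X→N1; Y→N2; Z→N1.
Management's best replies: N1→W; N2→X; N3→W; N4→W.
The unique mutual best reply is (N3, W), giving (4, 11).
Sequential outcome (N2, X) differs from the Nash profile (N3, W).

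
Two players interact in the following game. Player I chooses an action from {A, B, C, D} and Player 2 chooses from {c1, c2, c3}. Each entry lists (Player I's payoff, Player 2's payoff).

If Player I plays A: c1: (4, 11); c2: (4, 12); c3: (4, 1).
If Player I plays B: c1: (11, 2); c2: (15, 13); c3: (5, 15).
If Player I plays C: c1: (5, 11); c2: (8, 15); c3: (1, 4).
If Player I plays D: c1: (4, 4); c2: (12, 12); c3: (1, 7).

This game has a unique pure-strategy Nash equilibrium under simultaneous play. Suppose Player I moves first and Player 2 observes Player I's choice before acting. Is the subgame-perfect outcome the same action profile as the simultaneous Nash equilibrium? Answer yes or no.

Work backward from Player 2's decision.
- A: BR = c2, leader payoff 4.
- B: BR = c3, leader payoff 5.
- C: BR = c2, leader payoff 8.
- D: BR = c2, leader payoff 12.
Among 4, 5, 8, 12, the best is 12 at D. Subgame-perfect outcome: (D, c2) with payoffs (12, 12).
Under simultaneous play:
Player I's best replies: c1→B; c2→B; c3→B.
Player 2's best replies: A→c2; B→c3; C→c2; D→c2.
The unique mutual best reply is (B, c3), giving (5, 15).
Sequential outcome (D, c2) differs from the Nash profile (B, c3).

no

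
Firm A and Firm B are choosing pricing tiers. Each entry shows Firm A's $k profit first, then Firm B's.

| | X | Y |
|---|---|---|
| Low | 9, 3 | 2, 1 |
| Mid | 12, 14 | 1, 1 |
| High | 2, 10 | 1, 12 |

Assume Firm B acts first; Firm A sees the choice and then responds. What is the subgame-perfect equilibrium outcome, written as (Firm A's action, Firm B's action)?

Solve by backward induction (Firm B leads).
- X: BR = Mid, leader payoff 14.
- Y: BR = Low, leader payoff 1.
Firm B's induced payoffs are 14, 1, so Firm B commits to X. Subgame-perfect outcome: (Mid, X) with payoffs (12, 14).

(Mid, X)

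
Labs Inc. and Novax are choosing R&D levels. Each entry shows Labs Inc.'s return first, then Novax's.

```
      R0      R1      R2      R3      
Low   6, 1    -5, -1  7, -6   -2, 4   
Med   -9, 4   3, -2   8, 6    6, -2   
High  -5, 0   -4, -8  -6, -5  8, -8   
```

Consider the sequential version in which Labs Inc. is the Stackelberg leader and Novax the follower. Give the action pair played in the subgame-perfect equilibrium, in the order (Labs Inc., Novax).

(Med, R2)

Work backward from Novax's decision.
- Low: Novax compares 1, -1, -6, 4 and picks R3; Labs Inc. would get -2.
- Med: Novax compares 4, -2, 6, -2 and picks R2; Labs Inc. would get 8.
- High: Novax compares 0, -8, -5, -8 and picks R0; Labs Inc. would get -5.
Maximizing over -2, 8, -5, Labs Inc. chooses Med. Subgame-perfect outcome: (Med, R2) with payoffs (8, 6).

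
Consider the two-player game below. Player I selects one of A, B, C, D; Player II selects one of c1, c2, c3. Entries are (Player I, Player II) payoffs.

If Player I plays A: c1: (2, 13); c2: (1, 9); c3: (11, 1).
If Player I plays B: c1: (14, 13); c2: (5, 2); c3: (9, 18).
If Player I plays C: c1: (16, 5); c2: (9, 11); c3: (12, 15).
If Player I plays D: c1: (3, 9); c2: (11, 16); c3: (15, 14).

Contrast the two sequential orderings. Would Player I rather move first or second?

If Player I leads: Player II's best replies are A→c1, B→c3, C→c3, D→c2; Player I's induced payoffs 2, 9, 12, 11; outcome (C, c3), payoffs (12, 15).
If Player II leads: Player I's best replies are c1→C, c2→D, c3→D; Player II's induced payoffs 5, 16, 14; outcome (D, c2), payoffs (11, 16).
Player I gets 12 moving first and 11 moving second, so Player I prefers to move first.

first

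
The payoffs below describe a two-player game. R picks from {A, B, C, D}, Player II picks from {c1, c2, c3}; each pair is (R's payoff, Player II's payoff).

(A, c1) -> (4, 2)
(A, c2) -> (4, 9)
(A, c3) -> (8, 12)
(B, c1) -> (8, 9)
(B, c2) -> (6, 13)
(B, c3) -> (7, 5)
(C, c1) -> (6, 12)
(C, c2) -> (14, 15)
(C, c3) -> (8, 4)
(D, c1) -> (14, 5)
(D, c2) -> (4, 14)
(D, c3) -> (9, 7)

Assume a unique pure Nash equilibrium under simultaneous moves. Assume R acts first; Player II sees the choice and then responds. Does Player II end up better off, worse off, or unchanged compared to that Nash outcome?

unchanged

Backward induction with R moving first.
- A: BR = c3, leader payoff 8.
- B: BR = c2, leader payoff 6.
- C: BR = c2, leader payoff 14.
- D: BR = c2, leader payoff 4.
Maximizing over 8, 6, 14, 4, R chooses C. Subgame-perfect outcome: (C, c2) with payoffs (14, 15).
Now find the simultaneous Nash equilibrium.
R's best replies: c1→D; c2→C; c3→D.
Player II's best replies: A→c3; B→c2; C→c2; D→c2.
Only (C, c2) has each player best-responding; Nash payoffs (14, 15).
Player II earns 15 sequentially versus 15 at the Nash outcome: unchanged.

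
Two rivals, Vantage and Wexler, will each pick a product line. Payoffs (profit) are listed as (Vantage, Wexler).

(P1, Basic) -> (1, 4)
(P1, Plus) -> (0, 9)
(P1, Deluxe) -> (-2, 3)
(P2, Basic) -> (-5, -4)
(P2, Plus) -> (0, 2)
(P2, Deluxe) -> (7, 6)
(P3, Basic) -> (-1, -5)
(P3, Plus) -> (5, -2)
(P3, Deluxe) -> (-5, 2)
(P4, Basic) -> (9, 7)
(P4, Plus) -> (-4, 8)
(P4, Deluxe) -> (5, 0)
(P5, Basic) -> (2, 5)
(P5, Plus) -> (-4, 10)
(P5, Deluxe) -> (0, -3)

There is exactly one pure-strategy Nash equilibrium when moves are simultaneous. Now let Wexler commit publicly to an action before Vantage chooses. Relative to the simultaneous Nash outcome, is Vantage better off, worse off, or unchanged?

Backward induction with Wexler moving first.
- Basic: Vantage compares 1, -5, -1, 9, 2 and picks P4; Wexler would get 7.
- Plus: Vantage compares 0, 0, 5, -4, -4 and picks P3; Wexler would get -2.
- Deluxe: Vantage compares -2, 7, -5, 5, 0 and picks P2; Wexler would get 6.
Wexler's induced payoffs are 7, -2, 6, so Wexler commits to Basic. Subgame-perfect outcome: (P4, Basic) with payoffs (9, 7).
Now find the simultaneous Nash equilibrium.
Vantage's best replies: Basic→P4; Plus→P3; Deluxe→P2.
Wexler's best replies: P1→Plus; P2→Deluxe; P3→Deluxe; P4→Plus; P5→Plus.
Only (P2, Deluxe) has each player best-responding; Nash payoffs (7, 6).
Vantage earns 9 sequentially versus 7 at the Nash outcome: better off.

better off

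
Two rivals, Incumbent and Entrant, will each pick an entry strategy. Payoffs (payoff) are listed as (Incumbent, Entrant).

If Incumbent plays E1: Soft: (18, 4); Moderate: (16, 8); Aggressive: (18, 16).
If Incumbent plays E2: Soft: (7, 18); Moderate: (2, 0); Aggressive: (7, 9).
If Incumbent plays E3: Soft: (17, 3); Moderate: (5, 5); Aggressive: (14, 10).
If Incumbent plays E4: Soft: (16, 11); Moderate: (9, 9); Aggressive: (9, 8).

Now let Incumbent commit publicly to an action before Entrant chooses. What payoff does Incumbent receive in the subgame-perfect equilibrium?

18

Work backward from Entrant's decision.
- E1 → Entrant plays Aggressive (best of 4, 8, 16); Incumbent gets 18.
- E2 → Entrant plays Soft (best of 18, 0, 9); Incumbent gets 7.
- E3 → Entrant plays Aggressive (best of 3, 5, 10); Incumbent gets 14.
- E4 → Entrant plays Soft (best of 11, 9, 8); Incumbent gets 16.
Incumbent's induced payoffs are 18, 7, 14, 16, so Incumbent commits to E1. Subgame-perfect outcome: (E1, Aggressive) with payoffs (18, 16).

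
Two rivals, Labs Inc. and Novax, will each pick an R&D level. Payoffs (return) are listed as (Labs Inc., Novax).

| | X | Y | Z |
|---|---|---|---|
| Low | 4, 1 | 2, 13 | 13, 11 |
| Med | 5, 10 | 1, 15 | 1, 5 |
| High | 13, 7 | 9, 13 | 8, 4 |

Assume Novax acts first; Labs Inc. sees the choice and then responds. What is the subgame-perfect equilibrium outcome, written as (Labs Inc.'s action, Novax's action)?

Solve by backward induction (Novax leads).
- X: BR = High, leader payoff 7.
- Y: BR = High, leader payoff 13.
- Z: BR = Low, leader payoff 11.
Among 7, 13, 11, the best is 13 at Y. Subgame-perfect outcome: (High, Y) with payoffs (9, 13).

(High, Y)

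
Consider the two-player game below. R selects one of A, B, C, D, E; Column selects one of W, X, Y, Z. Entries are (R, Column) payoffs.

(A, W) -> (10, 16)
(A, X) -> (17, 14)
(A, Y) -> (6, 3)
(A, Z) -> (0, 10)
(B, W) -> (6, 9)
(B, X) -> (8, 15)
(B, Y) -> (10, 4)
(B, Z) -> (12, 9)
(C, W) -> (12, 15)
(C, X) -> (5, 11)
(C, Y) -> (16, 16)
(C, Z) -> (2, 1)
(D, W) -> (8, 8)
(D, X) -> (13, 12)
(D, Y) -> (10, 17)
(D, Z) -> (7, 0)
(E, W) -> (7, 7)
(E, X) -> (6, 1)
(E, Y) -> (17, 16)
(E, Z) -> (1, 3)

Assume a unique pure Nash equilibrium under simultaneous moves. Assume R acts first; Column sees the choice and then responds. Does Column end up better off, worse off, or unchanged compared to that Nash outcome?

Work backward from Column's decision.
- A: BR = W, leader payoff 10.
- B: BR = X, leader payoff 8.
- C: BR = Y, leader payoff 16.
- D: BR = Y, leader payoff 10.
- E: BR = Y, leader payoff 17.
Maximizing over 10, 8, 16, 10, 17, R chooses E. Subgame-perfect outcome: (E, Y) with payoffs (17, 16).
Now find the simultaneous Nash equilibrium.
R's best replies: W→C; X→A; Y→E; Z→B.
Column's best replies: A→W; B→X; C→Y; D→Y; E→Y.
Only (E, Y) has each player best-responding; Nash payoffs (17, 16).
Column earns 16 sequentially versus 16 at the Nash outcome: unchanged.

unchanged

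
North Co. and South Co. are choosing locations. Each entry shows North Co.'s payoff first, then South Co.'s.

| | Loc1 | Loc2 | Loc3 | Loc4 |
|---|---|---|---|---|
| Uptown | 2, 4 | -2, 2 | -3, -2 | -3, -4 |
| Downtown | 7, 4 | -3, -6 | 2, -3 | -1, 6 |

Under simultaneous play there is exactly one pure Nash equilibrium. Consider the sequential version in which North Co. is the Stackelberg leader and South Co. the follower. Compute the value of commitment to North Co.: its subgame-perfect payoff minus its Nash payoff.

Solve by backward induction (North Co. leads).
- Uptown → South Co. plays Loc1 (best of 4, 2, -2, -4); North Co. gets 2.
- Downtown → South Co. plays Loc4 (best of 4, -6, -3, 6); North Co. gets -1.
Maximizing over 2, -1, North Co. chooses Uptown. Subgame-perfect outcome: (Uptown, Loc1) with payoffs (2, 4).
For the simultaneous game, intersect best replies.
North Co.'s best replies: Loc1→Downtown; Loc2→Uptown; Loc3→Downtown; Loc4→Downtown.
South Co.'s best replies: Uptown→Loc1; Downtown→Loc4.
Only (Downtown, Loc4) has each player best-responding; Nash payoffs (-1, 6).
North Co.'s commitment gain: 2 − -1 = 3.

3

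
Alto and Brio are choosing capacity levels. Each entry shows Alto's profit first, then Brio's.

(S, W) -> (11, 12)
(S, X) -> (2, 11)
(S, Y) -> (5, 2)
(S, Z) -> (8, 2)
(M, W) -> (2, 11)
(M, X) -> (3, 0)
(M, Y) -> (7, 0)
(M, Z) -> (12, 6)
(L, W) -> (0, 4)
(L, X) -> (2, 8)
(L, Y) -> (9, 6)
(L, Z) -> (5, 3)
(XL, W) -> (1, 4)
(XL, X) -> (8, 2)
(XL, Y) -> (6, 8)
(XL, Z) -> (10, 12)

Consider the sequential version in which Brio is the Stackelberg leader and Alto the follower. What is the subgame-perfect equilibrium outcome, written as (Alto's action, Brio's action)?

Solve by backward induction (Brio leads).
- W: BR = S, leader payoff 12.
- X: BR = XL, leader payoff 2.
- Y: BR = L, leader payoff 6.
- Z: BR = M, leader payoff 6.
Maximizing over 12, 2, 6, 6, Brio chooses W. Subgame-perfect outcome: (S, W) with payoffs (11, 12).

(S, W)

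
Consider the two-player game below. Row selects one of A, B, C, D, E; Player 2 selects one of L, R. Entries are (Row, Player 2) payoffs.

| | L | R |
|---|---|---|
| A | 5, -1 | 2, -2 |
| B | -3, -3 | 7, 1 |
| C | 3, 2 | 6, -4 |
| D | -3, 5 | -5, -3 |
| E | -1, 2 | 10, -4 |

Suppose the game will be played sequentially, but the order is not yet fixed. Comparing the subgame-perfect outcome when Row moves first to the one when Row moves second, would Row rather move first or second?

If Row leads: Player 2's best replies are A→L, B→R, C→L, D→L, E→L; Row's induced payoffs 5, 7, 3, -3, -1; outcome (B, R), payoffs (7, 1).
If Player 2 leads: Row's best replies are L→A, R→E; Player 2's induced payoffs -1, -4; outcome (A, L), payoffs (5, -1).
Row gets 7 moving first and 5 moving second, so Row prefers to move first.

first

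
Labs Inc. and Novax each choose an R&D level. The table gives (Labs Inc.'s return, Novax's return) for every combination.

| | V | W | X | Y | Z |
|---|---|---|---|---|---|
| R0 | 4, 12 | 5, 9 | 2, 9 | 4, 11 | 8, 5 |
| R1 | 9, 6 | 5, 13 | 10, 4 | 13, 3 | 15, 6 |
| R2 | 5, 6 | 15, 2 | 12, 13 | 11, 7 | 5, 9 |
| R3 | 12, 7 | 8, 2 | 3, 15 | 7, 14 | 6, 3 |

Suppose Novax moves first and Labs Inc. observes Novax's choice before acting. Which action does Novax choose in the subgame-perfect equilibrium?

Solve by backward induction (Novax leads).
- V: Labs Inc. compares 4, 9, 5, 12 and picks R3; Novax would get 7.
- W: Labs Inc. compares 5, 5, 15, 8 and picks R2; Novax would get 2.
- X: Labs Inc. compares 2, 10, 12, 3 and picks R2; Novax would get 13.
- Y: Labs Inc. compares 4, 13, 11, 7 and picks R1; Novax would get 3.
- Z: Labs Inc. compares 8, 15, 5, 6 and picks R1; Novax would get 6.
Maximizing over 7, 2, 13, 3, 6, Novax chooses X. Subgame-perfect outcome: (R2, X) with payoffs (12, 13).

X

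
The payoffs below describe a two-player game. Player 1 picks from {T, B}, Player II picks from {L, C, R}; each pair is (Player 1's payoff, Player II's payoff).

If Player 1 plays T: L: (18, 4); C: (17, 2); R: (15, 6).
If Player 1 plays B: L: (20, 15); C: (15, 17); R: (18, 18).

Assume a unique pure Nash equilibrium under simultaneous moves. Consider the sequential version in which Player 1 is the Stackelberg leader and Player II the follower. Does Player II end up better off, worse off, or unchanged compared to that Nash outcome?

Backward induction with Player 1 moving first.
- T: BR = R, leader payoff 15.
- B: BR = R, leader payoff 18.
Among 15, 18, the best is 18 at B. Subgame-perfect outcome: (B, R) with payoffs (18, 18).
For the simultaneous game, intersect best replies.
Player 1's best replies: L→B; C→T; R→B.
Player II's best replies: T→R; B→R.
Only (B, R) has each player best-responding; Nash payoffs (18, 18).
Player II earns 18 sequentially versus 18 at the Nash outcome: unchanged.

unchanged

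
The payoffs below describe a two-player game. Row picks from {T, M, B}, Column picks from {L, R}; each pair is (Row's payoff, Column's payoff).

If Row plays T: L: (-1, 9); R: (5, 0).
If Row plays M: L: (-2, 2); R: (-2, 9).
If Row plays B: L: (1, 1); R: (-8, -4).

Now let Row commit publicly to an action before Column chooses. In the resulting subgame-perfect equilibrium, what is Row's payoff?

1

Backward induction with Row moving first.
- T → Column plays L (best of 9, 0); Row gets -1.
- M → Column plays R (best of 2, 9); Row gets -2.
- B → Column plays L (best of 1, -4); Row gets 1.
Among -1, -2, 1, the best is 1 at B. Subgame-perfect outcome: (B, L) with payoffs (1, 1).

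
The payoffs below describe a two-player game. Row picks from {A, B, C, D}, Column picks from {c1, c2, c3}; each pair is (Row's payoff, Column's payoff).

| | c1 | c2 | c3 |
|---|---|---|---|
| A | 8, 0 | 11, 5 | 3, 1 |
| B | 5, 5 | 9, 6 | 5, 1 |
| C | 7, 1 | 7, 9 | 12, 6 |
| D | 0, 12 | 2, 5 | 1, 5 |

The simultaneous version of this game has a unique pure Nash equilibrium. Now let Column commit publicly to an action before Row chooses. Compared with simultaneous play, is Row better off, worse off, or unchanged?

Solve by backward induction (Column leads).
- c1: Row compares 8, 5, 7, 0 and picks A; Column would get 0.
- c2: Row compares 11, 9, 7, 2 and picks A; Column would get 5.
- c3: Row compares 3, 5, 12, 1 and picks C; Column would get 6.
Among 0, 5, 6, the best is 6 at c3. Subgame-perfect outcome: (C, c3) with payoffs (12, 6).
Under simultaneous play:
Row's best replies: c1→A; c2→A; c3→C.
Column's best replies: A→c2; B→c2; C→c2; D→c1.
Only (A, c2) has each player best-responding; Nash payoffs (11, 5).
Row earns 12 sequentially versus 11 at the Nash outcome: better off.

better off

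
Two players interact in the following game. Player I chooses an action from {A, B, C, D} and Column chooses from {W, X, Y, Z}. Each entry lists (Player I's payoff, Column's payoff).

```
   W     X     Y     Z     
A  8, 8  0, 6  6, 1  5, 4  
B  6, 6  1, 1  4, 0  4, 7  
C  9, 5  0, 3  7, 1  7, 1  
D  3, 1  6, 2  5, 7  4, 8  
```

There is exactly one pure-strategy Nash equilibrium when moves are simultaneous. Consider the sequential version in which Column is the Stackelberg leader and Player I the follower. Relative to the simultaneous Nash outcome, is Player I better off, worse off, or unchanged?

Work backward from Player I's decision.
- W: BR = C, leader payoff 5.
- X: BR = D, leader payoff 2.
- Y: BR = C, leader payoff 1.
- Z: BR = C, leader payoff 1.
Column's induced payoffs are 5, 2, 1, 1, so Column commits to W. Subgame-perfect outcome: (C, W) with payoffs (9, 5).
For the simultaneous game, intersect best replies.
Player I's best replies: W→C; X→D; Y→C; Z→C.
Column's best replies: A→W; B→Z; C→W; D→Z.
Only (C, W) has each player best-responding; Nash payoffs (9, 5).
Player I earns 9 sequentially versus 9 at the Nash outcome: unchanged.

unchanged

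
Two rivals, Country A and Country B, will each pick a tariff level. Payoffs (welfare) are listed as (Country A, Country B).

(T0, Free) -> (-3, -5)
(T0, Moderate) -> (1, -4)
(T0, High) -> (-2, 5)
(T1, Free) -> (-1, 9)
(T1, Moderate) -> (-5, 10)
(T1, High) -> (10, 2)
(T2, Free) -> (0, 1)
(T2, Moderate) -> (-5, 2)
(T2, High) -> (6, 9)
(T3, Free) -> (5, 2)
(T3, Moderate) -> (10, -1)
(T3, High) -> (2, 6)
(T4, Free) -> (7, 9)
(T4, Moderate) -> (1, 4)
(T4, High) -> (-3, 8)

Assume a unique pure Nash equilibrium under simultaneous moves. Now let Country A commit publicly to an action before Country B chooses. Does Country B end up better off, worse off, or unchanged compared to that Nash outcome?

Backward induction with Country A moving first.
- T0 → Country B plays High (best of -5, -4, 5); Country A gets -2.
- T1 → Country B plays Moderate (best of 9, 10, 2); Country A gets -5.
- T2 → Country B plays High (best of 1, 2, 9); Country A gets 6.
- T3 → Country B plays High (best of 2, -1, 6); Country A gets 2.
- T4 → Country B plays Free (best of 9, 4, 8); Country A gets 7.
Among -2, -5, 6, 2, 7, the best is 7 at T4. Subgame-perfect outcome: (T4, Free) with payoffs (7, 9).
Under simultaneous play:
Country A's best replies: Free→T4; Moderate→T3; High→T1.
Country B's best replies: T0→High; T1→Moderate; T2→High; T3→High; T4→Free.
The unique mutual best reply is (T4, Free), giving (7, 9).
Country B earns 9 sequentially versus 9 at the Nash outcome: unchanged.

unchanged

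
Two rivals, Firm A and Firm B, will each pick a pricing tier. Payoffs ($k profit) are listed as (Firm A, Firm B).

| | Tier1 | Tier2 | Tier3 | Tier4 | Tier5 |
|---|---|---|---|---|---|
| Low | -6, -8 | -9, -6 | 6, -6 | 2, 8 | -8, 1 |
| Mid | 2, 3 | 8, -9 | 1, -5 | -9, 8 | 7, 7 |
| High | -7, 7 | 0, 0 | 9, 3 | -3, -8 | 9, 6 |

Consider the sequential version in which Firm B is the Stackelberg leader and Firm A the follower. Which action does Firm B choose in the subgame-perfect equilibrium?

Firm A best-responds to each possible Firm B move:
- Tier1: BR = Mid, leader payoff 3.
- Tier2: BR = Mid, leader payoff -9.
- Tier3: BR = High, leader payoff 3.
- Tier4: BR = Low, leader payoff 8.
- Tier5: BR = High, leader payoff 6.
Among 3, -9, 3, 8, 6, the best is 8 at Tier4. Subgame-perfect outcome: (Low, Tier4) with payoffs (2, 8).

Tier4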